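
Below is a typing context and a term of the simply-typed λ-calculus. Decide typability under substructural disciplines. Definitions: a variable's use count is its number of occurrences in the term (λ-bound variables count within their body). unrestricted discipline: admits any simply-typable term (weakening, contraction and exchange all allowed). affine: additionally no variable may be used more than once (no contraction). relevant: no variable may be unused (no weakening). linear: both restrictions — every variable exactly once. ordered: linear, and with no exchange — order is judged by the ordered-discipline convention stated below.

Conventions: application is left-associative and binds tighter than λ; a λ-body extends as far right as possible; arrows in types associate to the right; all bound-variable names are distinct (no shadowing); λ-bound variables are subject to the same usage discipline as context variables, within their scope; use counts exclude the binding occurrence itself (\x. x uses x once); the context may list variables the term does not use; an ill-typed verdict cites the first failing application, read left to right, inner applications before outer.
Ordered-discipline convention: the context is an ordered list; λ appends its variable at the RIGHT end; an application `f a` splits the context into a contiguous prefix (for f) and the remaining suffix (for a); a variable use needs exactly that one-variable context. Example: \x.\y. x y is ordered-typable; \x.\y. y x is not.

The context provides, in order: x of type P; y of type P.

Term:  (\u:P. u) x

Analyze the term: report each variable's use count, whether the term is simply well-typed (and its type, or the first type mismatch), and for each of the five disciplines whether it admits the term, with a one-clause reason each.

usage: x: 1×, y: 0×, u (bound): 1×
left-to-right use order: u, x
typing: well-typed at P
ordered: ✗, y left unused
linear: ✗, y left unused
affine: ✓, no duplicate uses among x, y, u
relevant: ✗, y left unused
unrestricted: ✓, type-checks (P) and nothing is barred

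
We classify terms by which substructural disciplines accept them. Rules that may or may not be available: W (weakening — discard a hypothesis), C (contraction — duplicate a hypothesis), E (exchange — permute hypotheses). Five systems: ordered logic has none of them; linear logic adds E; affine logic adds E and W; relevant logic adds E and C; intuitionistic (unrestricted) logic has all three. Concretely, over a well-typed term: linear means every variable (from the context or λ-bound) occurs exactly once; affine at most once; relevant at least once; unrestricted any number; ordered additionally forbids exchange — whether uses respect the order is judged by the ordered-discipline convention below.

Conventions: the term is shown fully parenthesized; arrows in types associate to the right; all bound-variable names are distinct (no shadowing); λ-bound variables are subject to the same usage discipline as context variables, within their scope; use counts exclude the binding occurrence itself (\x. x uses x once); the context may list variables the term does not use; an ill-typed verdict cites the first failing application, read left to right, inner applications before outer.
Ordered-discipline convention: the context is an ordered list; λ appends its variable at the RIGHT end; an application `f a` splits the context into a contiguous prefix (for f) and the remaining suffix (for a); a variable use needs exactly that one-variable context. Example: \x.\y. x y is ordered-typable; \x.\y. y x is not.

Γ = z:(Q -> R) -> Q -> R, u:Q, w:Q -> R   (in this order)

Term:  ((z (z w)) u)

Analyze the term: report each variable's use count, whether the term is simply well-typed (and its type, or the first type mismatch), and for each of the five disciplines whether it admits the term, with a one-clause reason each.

use counts: z: 2×; u: 1×; w: 1×
uses in reading order: z, z, w, u
typing: the term checks, with type R
ordered: ✗ — needs contraction — z ×2
linear: ✗ — needs contraction — z ×2
affine: ✗ — needs contraction — z ×2
relevant: ✓ — z, u, w: all used, weakening unneeded
unrestricted: ✓ — well-typed at R; no restrictions here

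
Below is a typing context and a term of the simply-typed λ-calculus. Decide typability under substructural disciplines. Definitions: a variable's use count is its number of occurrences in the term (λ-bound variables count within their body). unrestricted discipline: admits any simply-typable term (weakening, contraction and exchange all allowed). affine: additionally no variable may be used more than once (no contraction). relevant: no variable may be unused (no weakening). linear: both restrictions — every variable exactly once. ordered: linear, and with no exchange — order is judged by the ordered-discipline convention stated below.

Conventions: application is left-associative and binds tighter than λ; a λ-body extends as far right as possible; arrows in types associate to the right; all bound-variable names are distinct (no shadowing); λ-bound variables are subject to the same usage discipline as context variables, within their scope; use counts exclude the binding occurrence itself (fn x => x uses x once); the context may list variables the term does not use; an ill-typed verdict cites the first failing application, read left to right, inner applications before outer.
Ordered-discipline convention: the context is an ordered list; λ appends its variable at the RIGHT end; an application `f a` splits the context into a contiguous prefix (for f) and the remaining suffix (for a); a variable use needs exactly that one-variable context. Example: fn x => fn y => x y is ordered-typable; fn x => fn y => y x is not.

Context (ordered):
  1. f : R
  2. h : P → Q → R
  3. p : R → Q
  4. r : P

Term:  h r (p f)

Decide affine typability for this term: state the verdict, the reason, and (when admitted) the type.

yes — at most one use each (f, h, p, r); term : R
counts: f ×1; h ×1; p ×1; r ×1
use order (left to right): h, r, p, f
typing: well-typed — term : R
summary: ordered ✗; linear ✓; affine ✓; relevant ✓; unrestricted ✓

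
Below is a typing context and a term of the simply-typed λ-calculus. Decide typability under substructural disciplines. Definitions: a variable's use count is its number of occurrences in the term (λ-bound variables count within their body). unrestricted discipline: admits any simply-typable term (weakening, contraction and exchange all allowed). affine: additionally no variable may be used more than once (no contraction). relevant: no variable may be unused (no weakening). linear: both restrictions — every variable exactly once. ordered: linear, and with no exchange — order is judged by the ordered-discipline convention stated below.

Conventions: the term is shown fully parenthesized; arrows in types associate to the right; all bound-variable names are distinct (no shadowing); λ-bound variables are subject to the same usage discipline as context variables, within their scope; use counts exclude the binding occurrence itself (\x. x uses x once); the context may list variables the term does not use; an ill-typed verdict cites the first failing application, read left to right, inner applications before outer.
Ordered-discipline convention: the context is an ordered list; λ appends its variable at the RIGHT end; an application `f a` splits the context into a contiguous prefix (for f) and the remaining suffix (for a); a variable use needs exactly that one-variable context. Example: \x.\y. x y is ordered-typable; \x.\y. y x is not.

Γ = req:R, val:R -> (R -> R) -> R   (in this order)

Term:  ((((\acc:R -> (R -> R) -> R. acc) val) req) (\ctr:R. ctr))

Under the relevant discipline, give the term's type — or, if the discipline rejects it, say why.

term : R
counts: req=1; val=1; acc (bound)=1; ctr (bound)=1
left-to-right use order: acc, val, req, ctr
typing: well-typed at R
per-discipline verdicts: ordered ✗; linear ✓; affine ✓; relevant ✓; unrestricted ✓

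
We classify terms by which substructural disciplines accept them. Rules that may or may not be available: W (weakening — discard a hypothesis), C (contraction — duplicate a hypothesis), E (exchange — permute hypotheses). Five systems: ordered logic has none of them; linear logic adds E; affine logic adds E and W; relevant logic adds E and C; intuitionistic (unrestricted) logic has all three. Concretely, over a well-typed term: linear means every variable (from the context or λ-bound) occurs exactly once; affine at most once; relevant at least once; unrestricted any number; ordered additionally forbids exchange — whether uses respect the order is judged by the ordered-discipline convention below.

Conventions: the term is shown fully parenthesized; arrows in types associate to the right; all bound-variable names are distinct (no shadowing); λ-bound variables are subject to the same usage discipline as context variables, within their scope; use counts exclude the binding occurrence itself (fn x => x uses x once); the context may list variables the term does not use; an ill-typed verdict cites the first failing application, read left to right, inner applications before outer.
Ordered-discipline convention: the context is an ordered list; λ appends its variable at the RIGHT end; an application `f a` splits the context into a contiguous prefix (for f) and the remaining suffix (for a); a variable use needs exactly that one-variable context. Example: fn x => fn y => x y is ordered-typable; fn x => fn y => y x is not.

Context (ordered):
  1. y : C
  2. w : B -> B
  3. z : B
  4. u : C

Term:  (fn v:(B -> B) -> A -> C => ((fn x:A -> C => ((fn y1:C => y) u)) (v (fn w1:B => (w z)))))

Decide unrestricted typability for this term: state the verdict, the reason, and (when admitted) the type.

yes — simply typable at ((B -> B) -> A -> C) -> C; W, C, E all held; term : ((B -> B) -> A -> C) -> C
variable uses: y ×1; w ×1; z ×1; u ×1; v (λ-bound) ×1; x (λ-bound) ×0; y1 (λ-bound) ×0; w1 (λ-bound) ×0
order of uses: y, u, v, w, z
typing: well-typed at ((B -> B) -> A -> C) -> C
per-discipline verdicts: ordered ✗; linear ✗; affine ✓; relevant ✗; unrestricted ✓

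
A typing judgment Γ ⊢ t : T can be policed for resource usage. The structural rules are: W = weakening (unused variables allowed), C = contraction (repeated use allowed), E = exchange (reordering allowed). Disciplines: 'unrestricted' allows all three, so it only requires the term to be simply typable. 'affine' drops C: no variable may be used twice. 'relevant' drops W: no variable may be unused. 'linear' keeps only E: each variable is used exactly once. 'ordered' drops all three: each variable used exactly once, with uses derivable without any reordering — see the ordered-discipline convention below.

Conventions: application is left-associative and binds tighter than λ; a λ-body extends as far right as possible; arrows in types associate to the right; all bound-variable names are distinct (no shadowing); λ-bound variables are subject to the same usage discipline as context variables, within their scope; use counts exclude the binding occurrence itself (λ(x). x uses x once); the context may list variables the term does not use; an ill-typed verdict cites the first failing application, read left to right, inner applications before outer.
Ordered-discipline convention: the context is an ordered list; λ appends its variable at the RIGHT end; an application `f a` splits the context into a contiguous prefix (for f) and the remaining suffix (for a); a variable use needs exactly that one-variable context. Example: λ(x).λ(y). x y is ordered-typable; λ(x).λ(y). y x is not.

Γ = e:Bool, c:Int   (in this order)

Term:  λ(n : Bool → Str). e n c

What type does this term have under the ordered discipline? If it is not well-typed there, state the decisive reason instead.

not well-typed under ordered — the type mismatch rejects it
use counts: e: 1×; c: 1×; n (bound): 1×
left-to-right use order: e, n, c
typing: ill-typed: can't apply a value of type Bool
summary: ordered ✗ | linear ✗ | affine ✗ | relevant ✗ | unrestricted ✗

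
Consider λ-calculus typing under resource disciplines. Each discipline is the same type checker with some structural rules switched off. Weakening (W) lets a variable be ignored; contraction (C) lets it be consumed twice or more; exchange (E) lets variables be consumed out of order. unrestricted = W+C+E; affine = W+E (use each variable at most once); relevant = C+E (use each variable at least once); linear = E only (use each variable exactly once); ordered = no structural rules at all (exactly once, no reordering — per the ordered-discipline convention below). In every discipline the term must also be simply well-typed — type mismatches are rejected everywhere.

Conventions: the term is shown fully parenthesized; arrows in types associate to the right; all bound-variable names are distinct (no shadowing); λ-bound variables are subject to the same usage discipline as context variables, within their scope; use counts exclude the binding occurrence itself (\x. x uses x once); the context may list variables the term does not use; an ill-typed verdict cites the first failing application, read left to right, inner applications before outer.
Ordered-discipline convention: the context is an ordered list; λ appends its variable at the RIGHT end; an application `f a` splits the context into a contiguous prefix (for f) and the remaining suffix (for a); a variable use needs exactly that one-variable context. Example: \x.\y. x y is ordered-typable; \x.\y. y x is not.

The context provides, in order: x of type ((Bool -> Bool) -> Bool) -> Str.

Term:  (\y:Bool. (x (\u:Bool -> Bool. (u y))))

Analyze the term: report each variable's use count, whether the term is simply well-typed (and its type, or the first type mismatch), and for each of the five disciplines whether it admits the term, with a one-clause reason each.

counts: x: 1; y (λ-bound): 1; u (λ-bound): 1
order of uses: x, u, y
typing: the term checks, with type Bool -> Str
ordered: ✗ — no ordered split (uses run x, u, y)
linear: ✓ — each of x, y, u used exactly once
affine: ✓ — x, y, u: no repeats, contraction unneeded
relevant: ✓ — x, y, u: all used, weakening unneeded
unrestricted: ✓ — type-checks (Bool -> Str) and nothing is barred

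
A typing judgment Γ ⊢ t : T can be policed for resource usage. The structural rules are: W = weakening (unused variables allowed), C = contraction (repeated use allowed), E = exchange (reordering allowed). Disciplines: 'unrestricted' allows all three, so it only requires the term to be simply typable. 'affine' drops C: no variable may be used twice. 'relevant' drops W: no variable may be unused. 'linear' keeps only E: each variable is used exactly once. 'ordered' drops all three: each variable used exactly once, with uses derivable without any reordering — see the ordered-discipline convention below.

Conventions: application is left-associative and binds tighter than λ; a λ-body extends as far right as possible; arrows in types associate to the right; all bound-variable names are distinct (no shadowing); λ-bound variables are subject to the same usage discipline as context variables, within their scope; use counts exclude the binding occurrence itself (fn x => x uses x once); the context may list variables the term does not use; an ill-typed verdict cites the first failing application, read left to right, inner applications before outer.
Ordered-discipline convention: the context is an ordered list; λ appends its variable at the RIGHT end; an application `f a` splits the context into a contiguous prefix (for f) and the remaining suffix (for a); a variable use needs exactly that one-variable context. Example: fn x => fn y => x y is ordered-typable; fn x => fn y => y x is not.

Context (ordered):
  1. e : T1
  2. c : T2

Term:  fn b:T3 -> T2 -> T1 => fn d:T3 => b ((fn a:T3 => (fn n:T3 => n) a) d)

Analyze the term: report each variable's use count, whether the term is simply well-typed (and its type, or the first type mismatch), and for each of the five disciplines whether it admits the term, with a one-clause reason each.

variable uses: e ×0, c ×0, b [bound] ×1, d [bound] ×1, a [bound] ×1, n [bound] ×1
order of uses: b, n, a, d
typing: ✓ — (T3 -> T2 -> T1) -> T3 -> T2 -> T1
ordered: ✗, e, c left unused
linear: ✗, e, c left unused
affine: ✓, no duplicate uses among e, c, b, d, a, n
relevant: ✗, e, c left unused
unrestricted: ✓, type-checks ((T3 -> T2 -> T1) -> T3 -> T2 -> T1) and nothing is barred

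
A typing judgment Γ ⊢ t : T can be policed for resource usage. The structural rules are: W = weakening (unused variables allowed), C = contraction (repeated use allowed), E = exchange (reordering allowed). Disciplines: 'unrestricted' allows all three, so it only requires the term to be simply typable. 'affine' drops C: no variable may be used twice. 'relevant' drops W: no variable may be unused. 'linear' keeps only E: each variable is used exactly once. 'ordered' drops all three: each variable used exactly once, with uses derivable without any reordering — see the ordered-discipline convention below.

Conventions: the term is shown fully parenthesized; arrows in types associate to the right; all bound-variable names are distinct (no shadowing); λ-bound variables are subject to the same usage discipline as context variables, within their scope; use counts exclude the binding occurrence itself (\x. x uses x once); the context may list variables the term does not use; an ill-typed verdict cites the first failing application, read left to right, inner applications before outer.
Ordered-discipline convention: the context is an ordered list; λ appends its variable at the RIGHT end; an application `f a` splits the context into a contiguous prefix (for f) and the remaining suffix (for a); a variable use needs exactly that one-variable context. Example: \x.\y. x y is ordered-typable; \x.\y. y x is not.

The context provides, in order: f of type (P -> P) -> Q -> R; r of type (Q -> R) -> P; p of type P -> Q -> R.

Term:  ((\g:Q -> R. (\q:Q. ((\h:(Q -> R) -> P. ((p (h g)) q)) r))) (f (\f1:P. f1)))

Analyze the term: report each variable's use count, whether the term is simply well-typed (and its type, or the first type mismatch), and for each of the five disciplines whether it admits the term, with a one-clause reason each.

use counts: f: 1, r: 1, p: 1, g (λ-bound): 1, q (λ-bound): 1, h (λ-bound): 1, f1 (λ-bound): 1
order of uses: p, h, g, q, r, f, f1
typing: well-typed — term : Q -> R
ordered: ✗ — no ordered split (uses run p, h, g, q, r, f, f1)
linear: ✓ — each of f, r, p, g, q, h, f1 used exactly once
affine: ✓ — at most one use each (f, r, p, g, q, h, f1)
relevant: ✓ — every one of f, r, p, g, q, h, f1 appears
unrestricted: ✓ — well-typed at Q -> R; no restrictions here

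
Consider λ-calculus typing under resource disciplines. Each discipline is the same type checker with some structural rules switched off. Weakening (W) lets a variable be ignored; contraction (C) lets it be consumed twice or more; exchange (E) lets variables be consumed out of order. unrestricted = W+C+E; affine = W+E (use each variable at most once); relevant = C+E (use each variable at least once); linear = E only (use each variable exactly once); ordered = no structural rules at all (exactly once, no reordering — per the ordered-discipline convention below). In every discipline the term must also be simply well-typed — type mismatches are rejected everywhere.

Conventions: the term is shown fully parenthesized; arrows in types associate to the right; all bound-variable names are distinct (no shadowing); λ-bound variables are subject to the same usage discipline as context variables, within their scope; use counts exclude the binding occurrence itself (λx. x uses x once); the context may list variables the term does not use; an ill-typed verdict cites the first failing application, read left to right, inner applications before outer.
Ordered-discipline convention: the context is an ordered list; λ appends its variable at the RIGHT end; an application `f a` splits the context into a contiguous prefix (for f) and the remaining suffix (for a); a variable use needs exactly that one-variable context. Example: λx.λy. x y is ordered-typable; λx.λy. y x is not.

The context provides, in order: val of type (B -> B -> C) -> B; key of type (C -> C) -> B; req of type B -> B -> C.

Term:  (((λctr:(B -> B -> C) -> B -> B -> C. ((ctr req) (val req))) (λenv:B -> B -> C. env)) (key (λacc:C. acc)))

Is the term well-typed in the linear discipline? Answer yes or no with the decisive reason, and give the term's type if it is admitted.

no — repeated use of req ×2
usage: val: 1×, key: 1×, req: 2×, ctr [bound]: 1×, env [bound]: 1×, acc [bound]: 1×
order of uses: ctr, req, val, req, env, key, acc
typing: the term checks, with type C
summary: ordered ✗; linear ✗; affine ✗; relevant ✓; unrestricted ✓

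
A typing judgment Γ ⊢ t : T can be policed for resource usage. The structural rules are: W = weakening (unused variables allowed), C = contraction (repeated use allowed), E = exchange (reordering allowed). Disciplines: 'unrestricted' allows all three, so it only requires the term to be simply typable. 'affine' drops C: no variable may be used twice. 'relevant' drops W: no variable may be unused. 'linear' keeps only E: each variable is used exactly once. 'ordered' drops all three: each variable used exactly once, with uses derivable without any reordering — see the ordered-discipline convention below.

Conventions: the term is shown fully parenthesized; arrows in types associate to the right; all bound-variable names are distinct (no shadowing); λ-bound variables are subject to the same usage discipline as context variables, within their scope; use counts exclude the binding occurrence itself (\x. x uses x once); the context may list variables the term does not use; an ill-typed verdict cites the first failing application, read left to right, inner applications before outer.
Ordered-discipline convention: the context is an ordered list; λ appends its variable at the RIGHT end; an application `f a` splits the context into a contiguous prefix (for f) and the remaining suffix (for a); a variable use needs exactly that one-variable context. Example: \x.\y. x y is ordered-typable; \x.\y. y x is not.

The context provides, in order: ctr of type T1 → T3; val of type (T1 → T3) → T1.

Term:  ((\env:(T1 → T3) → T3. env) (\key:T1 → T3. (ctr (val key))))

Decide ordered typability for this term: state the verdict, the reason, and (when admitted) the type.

yes — one use each (ctr, val, env, key); ordered split holds; term : (T1 → T3) → T3
use counts: ctr ×1; val ×1; env [bound] ×1; key [bound] ×1
use order (left to right): env, ctr, val, key
typing: well-typed — term : (T1 → T3) → T3
all disciplines: ordered ✓ | linear ✓ | affine ✓ | relevant ✓ | unrestricted ✓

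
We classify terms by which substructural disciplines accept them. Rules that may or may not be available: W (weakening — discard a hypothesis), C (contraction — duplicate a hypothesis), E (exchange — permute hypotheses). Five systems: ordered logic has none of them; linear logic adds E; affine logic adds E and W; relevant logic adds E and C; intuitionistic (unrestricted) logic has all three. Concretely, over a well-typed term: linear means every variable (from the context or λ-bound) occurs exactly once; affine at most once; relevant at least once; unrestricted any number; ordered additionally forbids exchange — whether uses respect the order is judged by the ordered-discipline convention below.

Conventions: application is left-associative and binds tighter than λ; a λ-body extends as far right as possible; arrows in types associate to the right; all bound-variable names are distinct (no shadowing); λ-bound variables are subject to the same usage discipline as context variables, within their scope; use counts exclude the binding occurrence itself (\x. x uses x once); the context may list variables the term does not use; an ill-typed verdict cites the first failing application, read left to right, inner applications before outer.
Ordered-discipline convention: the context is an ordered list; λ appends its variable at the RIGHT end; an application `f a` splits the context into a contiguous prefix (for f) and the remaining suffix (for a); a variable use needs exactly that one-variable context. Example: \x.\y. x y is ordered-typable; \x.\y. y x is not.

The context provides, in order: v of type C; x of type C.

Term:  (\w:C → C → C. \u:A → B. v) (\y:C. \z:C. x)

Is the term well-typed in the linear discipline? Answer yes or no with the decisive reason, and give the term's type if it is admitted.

no — w, u, y, z never used (weakening)
use counts: v ×1; x ×1; w [bound] ×0; u [bound] ×0; y [bound] ×0; z [bound] ×0
use order (left to right): v, x
typing: ✓ — (A → B) → C
per-discipline verdicts: ordered ✗; linear ✗; affine ✓; relevant ✗; unrestricted ✓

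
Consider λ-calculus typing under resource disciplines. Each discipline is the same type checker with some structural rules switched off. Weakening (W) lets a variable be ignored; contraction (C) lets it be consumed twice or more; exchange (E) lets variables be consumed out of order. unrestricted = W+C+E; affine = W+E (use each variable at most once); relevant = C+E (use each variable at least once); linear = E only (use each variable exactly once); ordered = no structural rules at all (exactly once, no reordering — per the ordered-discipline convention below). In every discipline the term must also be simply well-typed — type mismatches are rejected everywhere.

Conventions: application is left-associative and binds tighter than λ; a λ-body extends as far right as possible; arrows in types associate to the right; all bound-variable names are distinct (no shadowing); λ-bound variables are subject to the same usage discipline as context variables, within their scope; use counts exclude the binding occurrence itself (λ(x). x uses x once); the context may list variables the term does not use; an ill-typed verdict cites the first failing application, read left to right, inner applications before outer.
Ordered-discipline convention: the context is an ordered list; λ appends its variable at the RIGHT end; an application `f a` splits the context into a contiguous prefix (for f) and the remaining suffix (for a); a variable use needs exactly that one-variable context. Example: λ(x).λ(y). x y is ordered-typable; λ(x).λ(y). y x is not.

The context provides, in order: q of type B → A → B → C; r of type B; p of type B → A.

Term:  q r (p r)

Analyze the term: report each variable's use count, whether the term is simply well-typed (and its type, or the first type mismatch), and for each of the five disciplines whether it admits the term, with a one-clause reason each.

use counts: q=1, r=2, p=1
use order (left to right): q, r, p, r
typing: well-typed — term : B → C
ordered ✗ (repeated use of r ×2)
linear ✗ (repeated use of r ×2)
affine ✗ (repeated use of r ×2)
relevant ✓ (at least one use each (q, r, p))
unrestricted ✓ (type-checks (B → C) and nothing is barred)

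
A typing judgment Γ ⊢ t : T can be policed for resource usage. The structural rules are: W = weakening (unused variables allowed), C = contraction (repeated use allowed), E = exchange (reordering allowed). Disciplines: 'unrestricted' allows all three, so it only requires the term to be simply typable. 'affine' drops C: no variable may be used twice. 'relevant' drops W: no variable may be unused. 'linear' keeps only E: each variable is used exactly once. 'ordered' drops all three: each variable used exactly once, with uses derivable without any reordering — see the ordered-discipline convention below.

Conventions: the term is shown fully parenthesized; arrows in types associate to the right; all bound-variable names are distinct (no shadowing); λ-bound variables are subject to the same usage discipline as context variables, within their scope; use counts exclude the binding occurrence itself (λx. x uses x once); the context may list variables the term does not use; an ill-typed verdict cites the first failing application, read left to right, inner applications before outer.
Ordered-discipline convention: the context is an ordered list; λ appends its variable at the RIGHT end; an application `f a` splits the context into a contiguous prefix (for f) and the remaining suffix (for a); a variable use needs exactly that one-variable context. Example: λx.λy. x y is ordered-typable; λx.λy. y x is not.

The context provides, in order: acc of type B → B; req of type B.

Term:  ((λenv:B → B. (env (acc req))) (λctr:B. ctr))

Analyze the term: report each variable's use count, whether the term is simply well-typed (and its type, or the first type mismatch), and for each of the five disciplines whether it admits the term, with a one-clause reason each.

use counts: acc ×1, req ×1, env (λ-bound) ×1, ctr (λ-bound) ×1
uses in reading order: env, acc, req, ctr
typing: the term checks, with type B
ordered: ✗ — use order env, acc, req, ctr needs exchange
linear: ✓ — exactly-once usage across acc, req, env, ctr
affine: ✓ — no duplicate uses among acc, req, env, ctr
relevant: ✓ — acc, req, env, ctr: all used, weakening unneeded
unrestricted: ✓ — type-checks (B) and nothing is barred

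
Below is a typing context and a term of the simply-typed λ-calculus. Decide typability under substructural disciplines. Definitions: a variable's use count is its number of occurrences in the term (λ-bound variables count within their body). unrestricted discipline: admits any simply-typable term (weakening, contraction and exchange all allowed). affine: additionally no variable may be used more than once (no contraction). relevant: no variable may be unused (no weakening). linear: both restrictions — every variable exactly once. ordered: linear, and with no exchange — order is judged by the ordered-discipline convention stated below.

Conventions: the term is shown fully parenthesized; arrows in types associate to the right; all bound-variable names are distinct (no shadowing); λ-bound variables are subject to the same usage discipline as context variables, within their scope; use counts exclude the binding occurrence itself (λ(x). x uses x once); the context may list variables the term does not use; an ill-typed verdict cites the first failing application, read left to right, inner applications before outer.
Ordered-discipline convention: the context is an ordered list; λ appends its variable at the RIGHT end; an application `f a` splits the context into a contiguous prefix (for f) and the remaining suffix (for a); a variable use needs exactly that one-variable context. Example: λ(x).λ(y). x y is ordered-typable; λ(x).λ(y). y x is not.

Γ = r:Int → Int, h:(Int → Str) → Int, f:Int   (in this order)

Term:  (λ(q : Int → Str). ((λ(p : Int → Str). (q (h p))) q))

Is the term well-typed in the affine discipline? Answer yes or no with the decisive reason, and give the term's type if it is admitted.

no — q ×2 used more than once (contraction)
usage: r: 0×; h: 1×; f: 0×; q (λ-bound): 2×; p (λ-bound): 1×
left-to-right use order: q, h, p, q
typing: ✓ — (Int → Str) → Str
across the five disciplines: ordered ✗, linear ✗, affine ✗, relevant ✗, unrestricted ✓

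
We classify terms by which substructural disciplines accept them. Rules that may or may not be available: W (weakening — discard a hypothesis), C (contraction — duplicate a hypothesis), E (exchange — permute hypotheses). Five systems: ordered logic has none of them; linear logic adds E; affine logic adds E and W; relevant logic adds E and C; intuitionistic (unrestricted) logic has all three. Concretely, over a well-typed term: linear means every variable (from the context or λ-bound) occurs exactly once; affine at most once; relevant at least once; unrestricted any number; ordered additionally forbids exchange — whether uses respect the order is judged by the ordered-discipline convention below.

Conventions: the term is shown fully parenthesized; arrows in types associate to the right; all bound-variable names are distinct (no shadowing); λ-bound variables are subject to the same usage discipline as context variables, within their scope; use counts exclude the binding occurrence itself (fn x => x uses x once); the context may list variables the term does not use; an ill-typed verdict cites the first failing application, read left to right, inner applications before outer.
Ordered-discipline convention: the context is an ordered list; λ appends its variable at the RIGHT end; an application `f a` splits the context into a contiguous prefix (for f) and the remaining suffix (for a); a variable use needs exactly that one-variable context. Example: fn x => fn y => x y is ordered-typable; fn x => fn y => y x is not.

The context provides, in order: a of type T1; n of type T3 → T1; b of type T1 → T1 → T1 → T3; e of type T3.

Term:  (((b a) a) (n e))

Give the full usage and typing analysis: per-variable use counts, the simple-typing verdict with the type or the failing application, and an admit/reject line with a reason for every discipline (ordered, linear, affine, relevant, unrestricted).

usage: a: 2×; n: 1×; b: 1×; e: 1×
uses in reading order: b, a, a, n, e
typing: well-typed at T3
ordered: ✗ — uses contraction: a ×2
linear: ✗ — uses contraction: a ×2
affine: ✗ — uses contraction: a ×2
relevant: ✓ — a, n, b, e: all used, weakening unneeded
unrestricted: ✓ — type-checks (T3) and nothing is barred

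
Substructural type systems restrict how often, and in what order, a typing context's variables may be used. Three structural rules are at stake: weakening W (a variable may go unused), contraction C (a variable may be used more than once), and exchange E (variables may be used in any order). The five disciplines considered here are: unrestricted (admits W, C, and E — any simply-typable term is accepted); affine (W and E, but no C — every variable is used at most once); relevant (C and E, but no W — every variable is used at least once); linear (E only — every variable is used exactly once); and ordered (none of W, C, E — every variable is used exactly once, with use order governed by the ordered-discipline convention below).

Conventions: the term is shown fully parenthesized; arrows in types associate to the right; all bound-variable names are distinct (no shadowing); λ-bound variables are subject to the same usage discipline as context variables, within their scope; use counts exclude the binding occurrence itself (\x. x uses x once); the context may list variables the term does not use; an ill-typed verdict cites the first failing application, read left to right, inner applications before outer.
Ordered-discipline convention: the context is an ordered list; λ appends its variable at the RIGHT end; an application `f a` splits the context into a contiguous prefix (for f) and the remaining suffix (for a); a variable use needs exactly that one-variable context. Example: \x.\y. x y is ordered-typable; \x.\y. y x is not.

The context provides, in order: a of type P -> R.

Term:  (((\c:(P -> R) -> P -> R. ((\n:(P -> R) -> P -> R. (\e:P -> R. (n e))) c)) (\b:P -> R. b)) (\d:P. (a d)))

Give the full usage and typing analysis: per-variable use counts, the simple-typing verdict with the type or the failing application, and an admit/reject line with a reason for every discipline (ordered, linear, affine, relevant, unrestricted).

variable uses: a: 1×, c (bound): 1×, n (bound): 1×, e (bound): 1×, b (bound): 1×, d (bound): 1×
left-to-right use order: n, e, c, b, a, d
typing: well-typed — term : P -> R
ordered ✓ (one use each (a, c, n, e, b, d); ordered split holds)
linear ✓ (each of a, c, n, e, b, d used exactly once)
affine ✓ (a, c, n, e, b, d: no repeats, contraction unneeded)
relevant ✓ (a, c, n, e, b, d: all used, weakening unneeded)
unrestricted ✓ (type-checks (P -> R) and nothing is barred)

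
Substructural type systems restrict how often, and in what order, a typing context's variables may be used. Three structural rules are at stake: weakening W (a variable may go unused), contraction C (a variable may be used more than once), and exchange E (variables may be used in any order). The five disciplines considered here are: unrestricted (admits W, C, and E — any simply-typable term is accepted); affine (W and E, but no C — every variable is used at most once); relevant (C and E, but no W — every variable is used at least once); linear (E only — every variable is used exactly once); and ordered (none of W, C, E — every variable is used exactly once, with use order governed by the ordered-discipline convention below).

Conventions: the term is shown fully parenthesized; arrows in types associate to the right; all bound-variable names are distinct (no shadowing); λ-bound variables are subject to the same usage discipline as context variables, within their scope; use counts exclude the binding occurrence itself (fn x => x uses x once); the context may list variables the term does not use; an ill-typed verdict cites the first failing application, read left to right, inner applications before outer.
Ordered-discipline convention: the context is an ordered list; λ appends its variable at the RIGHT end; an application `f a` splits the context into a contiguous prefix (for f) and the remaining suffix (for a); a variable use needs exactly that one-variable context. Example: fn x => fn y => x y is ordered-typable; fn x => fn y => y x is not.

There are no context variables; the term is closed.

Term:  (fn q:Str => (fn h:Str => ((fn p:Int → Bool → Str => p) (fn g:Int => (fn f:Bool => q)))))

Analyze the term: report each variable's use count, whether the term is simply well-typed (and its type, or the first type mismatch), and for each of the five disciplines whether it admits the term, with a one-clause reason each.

counts: q [bound]: 1; h [bound]: 0; p [bound]: 1; g [bound]: 0; f [bound]: 0
use order (left to right): p, q
typing: the term checks, with type Str → Str → Int → Bool → Str
ordered: ✗, h, g, f never used (weakening)
linear: ✗, h, g, f never used (weakening)
affine: ✓, q, h, p, g, f: no repeats, contraction unneeded
relevant: ✗, h, g, f never used (weakening)
unrestricted: ✓, simply typable at Str → Str → Int → Bool → Str; W, C, E all held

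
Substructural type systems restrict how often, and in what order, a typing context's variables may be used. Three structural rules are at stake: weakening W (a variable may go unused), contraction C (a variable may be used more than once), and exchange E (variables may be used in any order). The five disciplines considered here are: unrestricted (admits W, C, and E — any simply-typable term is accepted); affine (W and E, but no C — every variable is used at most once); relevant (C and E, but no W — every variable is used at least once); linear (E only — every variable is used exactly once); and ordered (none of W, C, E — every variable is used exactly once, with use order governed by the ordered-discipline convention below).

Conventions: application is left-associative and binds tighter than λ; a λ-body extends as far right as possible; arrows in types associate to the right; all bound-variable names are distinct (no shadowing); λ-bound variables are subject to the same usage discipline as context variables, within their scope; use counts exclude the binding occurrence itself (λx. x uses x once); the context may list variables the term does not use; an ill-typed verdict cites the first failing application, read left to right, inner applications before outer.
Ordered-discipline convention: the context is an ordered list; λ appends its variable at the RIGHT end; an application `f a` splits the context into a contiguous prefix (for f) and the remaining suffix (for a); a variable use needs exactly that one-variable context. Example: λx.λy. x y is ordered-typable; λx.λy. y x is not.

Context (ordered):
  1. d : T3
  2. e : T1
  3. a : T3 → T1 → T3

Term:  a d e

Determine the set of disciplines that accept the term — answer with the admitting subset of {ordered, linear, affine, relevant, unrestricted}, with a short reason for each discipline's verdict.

accepted by: linear, affine, relevant, unrestricted
counts: d ×1, e ×1, a ×1
left-to-right use order: a, d, e
typing: well-typed at T3
ordered: ✗ — no contiguous prefix/suffix split fits a, d, e
linear: ✓ — each of d, e, a used exactly once
affine: ✓ — no duplicate uses among d, e, a
relevant: ✓ — at least one use each (d, e, a)
unrestricted: ✓ — well-typed at T3; no restrictions here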